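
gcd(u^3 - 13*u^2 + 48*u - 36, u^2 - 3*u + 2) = u - 1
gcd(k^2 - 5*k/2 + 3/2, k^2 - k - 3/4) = k - 3/2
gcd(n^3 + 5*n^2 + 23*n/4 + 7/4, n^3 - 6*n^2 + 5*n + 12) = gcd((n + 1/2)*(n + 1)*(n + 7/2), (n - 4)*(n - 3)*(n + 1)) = n + 1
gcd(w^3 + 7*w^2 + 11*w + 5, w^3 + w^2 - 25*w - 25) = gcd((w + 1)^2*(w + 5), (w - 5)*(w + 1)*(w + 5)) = w^2 + 6*w + 5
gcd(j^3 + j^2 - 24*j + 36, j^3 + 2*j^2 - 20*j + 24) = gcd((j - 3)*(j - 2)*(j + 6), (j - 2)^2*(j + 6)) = j^2 + 4*j - 12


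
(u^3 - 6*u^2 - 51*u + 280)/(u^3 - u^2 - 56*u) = (u - 5)/u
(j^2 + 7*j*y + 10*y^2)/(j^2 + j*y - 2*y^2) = (-j - 5*y)/(-j + y)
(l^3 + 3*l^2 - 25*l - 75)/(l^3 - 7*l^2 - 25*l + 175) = (l + 3)/(l - 7)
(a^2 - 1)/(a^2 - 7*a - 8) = (a - 1)/(a - 8)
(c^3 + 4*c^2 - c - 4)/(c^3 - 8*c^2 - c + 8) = (c + 4)/(c - 8)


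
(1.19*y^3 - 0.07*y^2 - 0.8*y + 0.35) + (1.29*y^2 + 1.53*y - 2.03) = 1.19*y^3 + 1.22*y^2 + 0.73*y - 1.68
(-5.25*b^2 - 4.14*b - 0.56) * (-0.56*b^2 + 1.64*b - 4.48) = 2.94*b^4 - 6.2916*b^3 + 17.044*b^2 + 17.6288*b + 2.5088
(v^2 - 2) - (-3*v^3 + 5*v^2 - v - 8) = 3*v^3 - 4*v^2 + v + 6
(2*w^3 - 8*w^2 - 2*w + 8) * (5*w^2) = 10*w^5 - 40*w^4 - 10*w^3 + 40*w^2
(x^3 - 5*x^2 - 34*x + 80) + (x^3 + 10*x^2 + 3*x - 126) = 2*x^3 + 5*x^2 - 31*x - 46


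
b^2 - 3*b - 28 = (b - 7)*(b + 4)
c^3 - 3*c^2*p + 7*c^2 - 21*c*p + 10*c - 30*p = (c + 2)*(c + 5)*(c - 3*p)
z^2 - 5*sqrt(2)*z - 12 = (z - 6*sqrt(2))*(z + sqrt(2))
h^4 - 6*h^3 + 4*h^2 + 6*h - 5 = (h - 5)*(h - 1)^2*(h + 1)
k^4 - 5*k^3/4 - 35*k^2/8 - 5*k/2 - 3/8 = (k - 3)*(k + 1/4)*(k + 1/2)*(k + 1)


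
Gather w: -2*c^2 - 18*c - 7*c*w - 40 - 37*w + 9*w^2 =-2*c^2 - 18*c + 9*w^2 + w*(-7*c - 37) - 40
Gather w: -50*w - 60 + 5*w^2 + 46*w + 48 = 5*w^2 - 4*w - 12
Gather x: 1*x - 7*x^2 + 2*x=-7*x^2 + 3*x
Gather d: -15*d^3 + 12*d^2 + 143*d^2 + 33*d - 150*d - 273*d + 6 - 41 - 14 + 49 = -15*d^3 + 155*d^2 - 390*d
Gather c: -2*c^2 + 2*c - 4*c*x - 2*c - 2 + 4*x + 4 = -2*c^2 - 4*c*x + 4*x + 2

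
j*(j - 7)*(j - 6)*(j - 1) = j^4 - 14*j^3 + 55*j^2 - 42*j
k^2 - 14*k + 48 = (k - 8)*(k - 6)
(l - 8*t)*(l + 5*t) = l^2 - 3*l*t - 40*t^2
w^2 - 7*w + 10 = (w - 5)*(w - 2)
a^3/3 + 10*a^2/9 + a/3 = a*(a/3 + 1)*(a + 1/3)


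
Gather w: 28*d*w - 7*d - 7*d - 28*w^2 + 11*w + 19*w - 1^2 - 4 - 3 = -14*d - 28*w^2 + w*(28*d + 30) - 8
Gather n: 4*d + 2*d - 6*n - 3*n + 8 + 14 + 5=6*d - 9*n + 27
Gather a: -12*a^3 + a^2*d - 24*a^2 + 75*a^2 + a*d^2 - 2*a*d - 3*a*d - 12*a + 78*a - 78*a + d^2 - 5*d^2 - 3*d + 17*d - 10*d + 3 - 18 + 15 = -12*a^3 + a^2*(d + 51) + a*(d^2 - 5*d - 12) - 4*d^2 + 4*d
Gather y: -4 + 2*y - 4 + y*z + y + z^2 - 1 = y*(z + 3) + z^2 - 9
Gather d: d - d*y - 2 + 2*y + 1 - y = d*(1 - y) + y - 1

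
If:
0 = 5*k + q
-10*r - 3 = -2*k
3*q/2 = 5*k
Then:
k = 0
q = 0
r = -3/10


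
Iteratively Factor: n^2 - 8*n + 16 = (n - 4)*(n - 4)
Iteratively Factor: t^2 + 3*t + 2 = (t + 2)*(t + 1)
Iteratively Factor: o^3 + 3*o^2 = (o + 3)*(o^2) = o*(o + 3)*(o)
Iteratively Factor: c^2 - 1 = (c - 1)*(c + 1)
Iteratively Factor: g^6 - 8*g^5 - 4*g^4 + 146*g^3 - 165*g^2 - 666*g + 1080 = (g - 4)*(g^5 - 4*g^4 - 20*g^3 + 66*g^2 + 99*g - 270) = (g - 4)*(g - 3)*(g^4 - g^3 - 23*g^2 - 3*g + 90) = (g - 4)*(g - 3)*(g + 3)*(g^3 - 4*g^2 - 11*g + 30) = (g - 5)*(g - 4)*(g - 3)*(g + 3)*(g^2 + g - 6) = (g - 5)*(g - 4)*(g - 3)*(g - 2)*(g + 3)*(g + 3)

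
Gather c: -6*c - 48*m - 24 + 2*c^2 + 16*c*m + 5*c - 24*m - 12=2*c^2 + c*(16*m - 1) - 72*m - 36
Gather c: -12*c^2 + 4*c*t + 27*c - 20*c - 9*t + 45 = -12*c^2 + c*(4*t + 7) - 9*t + 45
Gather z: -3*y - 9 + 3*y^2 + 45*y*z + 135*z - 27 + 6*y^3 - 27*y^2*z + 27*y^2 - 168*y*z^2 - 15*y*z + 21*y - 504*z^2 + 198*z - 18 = 6*y^3 + 30*y^2 + 18*y + z^2*(-168*y - 504) + z*(-27*y^2 + 30*y + 333) - 54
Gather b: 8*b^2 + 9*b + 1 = 8*b^2 + 9*b + 1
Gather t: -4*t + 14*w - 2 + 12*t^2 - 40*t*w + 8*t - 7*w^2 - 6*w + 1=12*t^2 + t*(4 - 40*w) - 7*w^2 + 8*w - 1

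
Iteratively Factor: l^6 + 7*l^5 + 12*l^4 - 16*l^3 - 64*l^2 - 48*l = (l - 2)*(l^5 + 9*l^4 + 30*l^3 + 44*l^2 + 24*l) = (l - 2)*(l + 2)*(l^4 + 7*l^3 + 16*l^2 + 12*l) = (l - 2)*(l + 2)*(l + 3)*(l^3 + 4*l^2 + 4*l) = (l - 2)*(l + 2)^2*(l + 3)*(l^2 + 2*l) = (l - 2)*(l + 2)^3*(l + 3)*(l)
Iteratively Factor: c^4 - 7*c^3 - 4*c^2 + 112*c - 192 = (c - 4)*(c^3 - 3*c^2 - 16*c + 48) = (c - 4)^2*(c^2 + c - 12) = (c - 4)^2*(c + 4)*(c - 3)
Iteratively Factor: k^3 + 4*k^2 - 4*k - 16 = (k + 2)*(k^2 + 2*k - 8) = (k - 2)*(k + 2)*(k + 4)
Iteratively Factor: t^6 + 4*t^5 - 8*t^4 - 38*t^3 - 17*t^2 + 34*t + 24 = (t + 1)*(t^5 + 3*t^4 - 11*t^3 - 27*t^2 + 10*t + 24) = (t + 1)*(t + 2)*(t^4 + t^3 - 13*t^2 - t + 12) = (t + 1)^2*(t + 2)*(t^3 - 13*t + 12) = (t + 1)^2*(t + 2)*(t + 4)*(t^2 - 4*t + 3) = (t - 3)*(t + 1)^2*(t + 2)*(t + 4)*(t - 1)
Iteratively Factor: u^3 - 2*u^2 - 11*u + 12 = (u - 1)*(u^2 - u - 12) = (u - 4)*(u - 1)*(u + 3)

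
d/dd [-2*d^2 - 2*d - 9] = -4*d - 2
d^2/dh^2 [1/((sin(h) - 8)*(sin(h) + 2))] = (-4*sin(h)^4 + 18*sin(h)^3 - 94*sin(h)^2 + 60*sin(h) + 104)/((sin(h) - 8)^3*(sin(h) + 2)^3)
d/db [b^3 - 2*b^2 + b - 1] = 3*b^2 - 4*b + 1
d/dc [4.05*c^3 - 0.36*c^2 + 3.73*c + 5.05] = 12.15*c^2 - 0.72*c + 3.73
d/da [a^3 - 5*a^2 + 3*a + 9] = 3*a^2 - 10*a + 3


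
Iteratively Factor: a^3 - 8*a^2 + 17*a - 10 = (a - 5)*(a^2 - 3*a + 2) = (a - 5)*(a - 2)*(a - 1)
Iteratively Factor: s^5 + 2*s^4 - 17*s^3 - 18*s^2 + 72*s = (s - 3)*(s^4 + 5*s^3 - 2*s^2 - 24*s) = (s - 3)*(s + 3)*(s^3 + 2*s^2 - 8*s) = s*(s - 3)*(s + 3)*(s^2 + 2*s - 8) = s*(s - 3)*(s - 2)*(s + 3)*(s + 4)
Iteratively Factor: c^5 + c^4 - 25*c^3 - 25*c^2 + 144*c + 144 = (c - 4)*(c^4 + 5*c^3 - 5*c^2 - 45*c - 36) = (c - 4)*(c + 3)*(c^3 + 2*c^2 - 11*c - 12) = (c - 4)*(c + 1)*(c + 3)*(c^2 + c - 12) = (c - 4)*(c - 3)*(c + 1)*(c + 3)*(c + 4)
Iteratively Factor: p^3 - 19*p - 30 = (p + 2)*(p^2 - 2*p - 15) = (p + 2)*(p + 3)*(p - 5)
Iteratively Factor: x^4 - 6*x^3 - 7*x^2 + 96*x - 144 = (x - 3)*(x^3 - 3*x^2 - 16*x + 48) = (x - 3)*(x + 4)*(x^2 - 7*x + 12) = (x - 4)*(x - 3)*(x + 4)*(x - 3)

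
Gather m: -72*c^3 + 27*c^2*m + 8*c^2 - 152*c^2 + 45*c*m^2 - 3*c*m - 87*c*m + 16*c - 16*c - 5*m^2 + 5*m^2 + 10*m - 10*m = -72*c^3 - 144*c^2 + 45*c*m^2 + m*(27*c^2 - 90*c)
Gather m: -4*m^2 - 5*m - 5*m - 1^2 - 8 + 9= -4*m^2 - 10*m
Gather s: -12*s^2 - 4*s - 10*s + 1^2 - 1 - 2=-12*s^2 - 14*s - 2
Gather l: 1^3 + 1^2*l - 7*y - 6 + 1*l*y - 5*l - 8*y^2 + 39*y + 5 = l*(y - 4) - 8*y^2 + 32*y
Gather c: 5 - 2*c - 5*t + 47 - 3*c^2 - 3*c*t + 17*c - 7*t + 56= -3*c^2 + c*(15 - 3*t) - 12*t + 108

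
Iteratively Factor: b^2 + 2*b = (b)*(b + 2)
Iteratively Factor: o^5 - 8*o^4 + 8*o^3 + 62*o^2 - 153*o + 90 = (o + 3)*(o^4 - 11*o^3 + 41*o^2 - 61*o + 30) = (o - 2)*(o + 3)*(o^3 - 9*o^2 + 23*o - 15) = (o - 2)*(o - 1)*(o + 3)*(o^2 - 8*o + 15) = (o - 5)*(o - 2)*(o - 1)*(o + 3)*(o - 3)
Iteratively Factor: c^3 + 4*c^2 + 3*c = (c + 1)*(c^2 + 3*c) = (c + 1)*(c + 3)*(c)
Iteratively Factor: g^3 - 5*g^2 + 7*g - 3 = (g - 3)*(g^2 - 2*g + 1) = (g - 3)*(g - 1)*(g - 1)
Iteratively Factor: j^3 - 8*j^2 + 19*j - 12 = (j - 4)*(j^2 - 4*j + 3) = (j - 4)*(j - 1)*(j - 3)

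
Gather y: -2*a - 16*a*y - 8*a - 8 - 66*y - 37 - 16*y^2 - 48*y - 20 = -10*a - 16*y^2 + y*(-16*a - 114) - 65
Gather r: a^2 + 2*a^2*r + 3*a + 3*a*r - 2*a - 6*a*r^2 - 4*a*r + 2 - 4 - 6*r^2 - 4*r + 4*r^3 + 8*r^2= a^2 + a + 4*r^3 + r^2*(2 - 6*a) + r*(2*a^2 - a - 4) - 2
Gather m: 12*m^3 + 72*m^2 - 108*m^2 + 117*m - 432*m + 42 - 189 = 12*m^3 - 36*m^2 - 315*m - 147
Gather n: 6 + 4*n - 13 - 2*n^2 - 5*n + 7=-2*n^2 - n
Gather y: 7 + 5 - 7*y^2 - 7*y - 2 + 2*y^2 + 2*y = -5*y^2 - 5*y + 10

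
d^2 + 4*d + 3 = (d + 1)*(d + 3)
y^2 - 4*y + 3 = (y - 3)*(y - 1)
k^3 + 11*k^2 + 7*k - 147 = (k - 3)*(k + 7)^2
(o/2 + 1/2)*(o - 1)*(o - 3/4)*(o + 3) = o^4/2 + 9*o^3/8 - 13*o^2/8 - 9*o/8 + 9/8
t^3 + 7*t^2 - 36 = (t - 2)*(t + 3)*(t + 6)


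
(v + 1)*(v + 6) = v^2 + 7*v + 6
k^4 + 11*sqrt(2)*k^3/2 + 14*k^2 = k^2*(k + 2*sqrt(2))*(k + 7*sqrt(2)/2)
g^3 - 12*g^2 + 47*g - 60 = (g - 5)*(g - 4)*(g - 3)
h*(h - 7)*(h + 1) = h^3 - 6*h^2 - 7*h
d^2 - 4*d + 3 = (d - 3)*(d - 1)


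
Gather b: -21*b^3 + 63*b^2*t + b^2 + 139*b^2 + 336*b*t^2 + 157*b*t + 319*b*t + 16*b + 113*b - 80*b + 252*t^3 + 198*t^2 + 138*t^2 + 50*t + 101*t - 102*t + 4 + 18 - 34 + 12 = -21*b^3 + b^2*(63*t + 140) + b*(336*t^2 + 476*t + 49) + 252*t^3 + 336*t^2 + 49*t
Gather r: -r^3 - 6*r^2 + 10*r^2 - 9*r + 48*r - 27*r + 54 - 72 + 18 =-r^3 + 4*r^2 + 12*r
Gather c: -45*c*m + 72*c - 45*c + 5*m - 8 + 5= c*(27 - 45*m) + 5*m - 3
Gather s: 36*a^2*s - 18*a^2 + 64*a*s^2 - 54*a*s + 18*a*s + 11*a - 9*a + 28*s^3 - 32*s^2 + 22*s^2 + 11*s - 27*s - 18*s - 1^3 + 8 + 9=-18*a^2 + 2*a + 28*s^3 + s^2*(64*a - 10) + s*(36*a^2 - 36*a - 34) + 16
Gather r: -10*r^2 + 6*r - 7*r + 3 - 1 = -10*r^2 - r + 2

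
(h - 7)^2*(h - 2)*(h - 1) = h^4 - 17*h^3 + 93*h^2 - 175*h + 98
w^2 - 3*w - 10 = (w - 5)*(w + 2)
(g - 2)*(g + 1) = g^2 - g - 2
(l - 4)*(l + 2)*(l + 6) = l^3 + 4*l^2 - 20*l - 48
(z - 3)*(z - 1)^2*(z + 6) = z^4 + z^3 - 23*z^2 + 39*z - 18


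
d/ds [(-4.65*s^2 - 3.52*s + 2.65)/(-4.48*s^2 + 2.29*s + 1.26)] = (-26.4181*s^2 + 12.026*s - 10.5037)/(20.0704*s^4 - 20.5184*s^3 - 6.0455*s^2 + 5.7708*s + 1.5876)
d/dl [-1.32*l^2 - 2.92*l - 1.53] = -2.64*l - 2.92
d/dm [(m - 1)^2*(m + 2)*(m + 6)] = 4*m^3 + 18*m^2 - 6*m - 16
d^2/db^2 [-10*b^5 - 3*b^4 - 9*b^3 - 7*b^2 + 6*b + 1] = -200*b^3 - 36*b^2 - 54*b - 14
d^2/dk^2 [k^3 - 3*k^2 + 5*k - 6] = 6*k - 6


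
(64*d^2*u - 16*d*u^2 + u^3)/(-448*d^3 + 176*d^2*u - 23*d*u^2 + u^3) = u/(-7*d + u)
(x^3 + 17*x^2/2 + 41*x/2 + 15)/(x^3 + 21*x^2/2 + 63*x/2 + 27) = (x^2 + 7*x + 10)/(x^2 + 9*x + 18)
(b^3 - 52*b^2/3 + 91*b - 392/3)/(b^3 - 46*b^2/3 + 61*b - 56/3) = (3*b - 7)/(3*b - 1)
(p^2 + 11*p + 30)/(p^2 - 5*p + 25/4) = 4*(p^2 + 11*p + 30)/(4*p^2 - 20*p + 25)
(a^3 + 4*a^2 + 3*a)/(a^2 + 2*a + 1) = a*(a + 3)/(a + 1)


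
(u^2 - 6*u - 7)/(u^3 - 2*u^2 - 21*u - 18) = (u - 7)/(u^2 - 3*u - 18)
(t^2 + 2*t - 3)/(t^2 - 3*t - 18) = (t - 1)/(t - 6)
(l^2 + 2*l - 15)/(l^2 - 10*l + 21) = (l + 5)/(l - 7)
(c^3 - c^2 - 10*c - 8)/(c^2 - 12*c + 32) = (c^2 + 3*c + 2)/(c - 8)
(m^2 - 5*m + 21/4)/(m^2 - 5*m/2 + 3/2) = (m - 7/2)/(m - 1)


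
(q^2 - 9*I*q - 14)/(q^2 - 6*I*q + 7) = (q - 2*I)/(q + I)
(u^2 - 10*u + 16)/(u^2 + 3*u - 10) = (u - 8)/(u + 5)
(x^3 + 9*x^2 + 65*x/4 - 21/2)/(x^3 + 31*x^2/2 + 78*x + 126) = (x - 1/2)/(x + 6)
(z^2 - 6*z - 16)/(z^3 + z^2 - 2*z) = (z - 8)/(z*(z - 1))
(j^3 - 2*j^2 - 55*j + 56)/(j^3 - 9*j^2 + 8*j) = (j + 7)/j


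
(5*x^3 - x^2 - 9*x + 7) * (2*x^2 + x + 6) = 10*x^5 + 3*x^4 + 11*x^3 - x^2 - 47*x + 42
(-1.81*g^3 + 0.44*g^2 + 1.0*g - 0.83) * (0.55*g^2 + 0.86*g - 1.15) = -0.9955*g^5 - 1.3146*g^4 + 3.0099*g^3 - 0.1025*g^2 - 1.8638*g + 0.9545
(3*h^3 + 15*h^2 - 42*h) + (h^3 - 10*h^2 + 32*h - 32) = 4*h^3 + 5*h^2 - 10*h - 32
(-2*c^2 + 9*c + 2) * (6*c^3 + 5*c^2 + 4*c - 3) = -12*c^5 + 44*c^4 + 49*c^3 + 52*c^2 - 19*c - 6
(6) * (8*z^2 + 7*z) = 48*z^2 + 42*z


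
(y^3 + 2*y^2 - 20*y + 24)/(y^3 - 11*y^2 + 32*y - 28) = (y + 6)/(y - 7)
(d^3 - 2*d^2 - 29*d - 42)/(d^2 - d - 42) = (d^2 + 5*d + 6)/(d + 6)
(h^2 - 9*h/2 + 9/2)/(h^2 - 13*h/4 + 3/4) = 2*(2*h - 3)/(4*h - 1)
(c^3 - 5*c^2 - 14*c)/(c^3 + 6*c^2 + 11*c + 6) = c*(c - 7)/(c^2 + 4*c + 3)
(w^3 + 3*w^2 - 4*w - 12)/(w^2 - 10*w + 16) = (w^2 + 5*w + 6)/(w - 8)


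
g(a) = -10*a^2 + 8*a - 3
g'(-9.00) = 188.00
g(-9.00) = -885.00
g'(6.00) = -112.00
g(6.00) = -315.00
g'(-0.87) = 25.40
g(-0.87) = -17.53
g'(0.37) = 0.60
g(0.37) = -1.41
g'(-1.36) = 35.20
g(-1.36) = -32.38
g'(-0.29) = 13.80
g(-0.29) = -6.16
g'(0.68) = -5.60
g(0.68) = -2.18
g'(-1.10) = 30.00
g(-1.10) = -23.90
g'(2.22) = -36.40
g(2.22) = -34.52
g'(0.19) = 4.20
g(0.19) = -1.84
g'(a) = 8 - 20*a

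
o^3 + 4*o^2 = o^2*(o + 4)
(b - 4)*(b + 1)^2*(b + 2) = b^4 - 11*b^2 - 18*b - 8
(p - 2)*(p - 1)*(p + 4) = p^3 + p^2 - 10*p + 8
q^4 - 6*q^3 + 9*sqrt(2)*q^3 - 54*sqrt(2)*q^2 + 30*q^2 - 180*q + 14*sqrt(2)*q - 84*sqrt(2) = (q - 6)*(q + sqrt(2))^2*(q + 7*sqrt(2))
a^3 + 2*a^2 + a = a*(a + 1)^2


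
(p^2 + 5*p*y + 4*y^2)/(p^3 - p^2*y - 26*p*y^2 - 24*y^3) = 1/(p - 6*y)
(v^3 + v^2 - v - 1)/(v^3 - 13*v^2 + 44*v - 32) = (v^2 + 2*v + 1)/(v^2 - 12*v + 32)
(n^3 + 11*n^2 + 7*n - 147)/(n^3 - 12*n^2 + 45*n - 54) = (n^2 + 14*n + 49)/(n^2 - 9*n + 18)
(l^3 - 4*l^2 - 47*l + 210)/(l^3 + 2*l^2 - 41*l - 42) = (l - 5)/(l + 1)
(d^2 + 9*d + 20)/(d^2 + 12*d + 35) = (d + 4)/(d + 7)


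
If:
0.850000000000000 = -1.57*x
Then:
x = -0.54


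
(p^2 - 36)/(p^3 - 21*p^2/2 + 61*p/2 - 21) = 2*(p + 6)/(2*p^2 - 9*p + 7)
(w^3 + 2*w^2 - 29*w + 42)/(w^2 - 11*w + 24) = (w^2 + 5*w - 14)/(w - 8)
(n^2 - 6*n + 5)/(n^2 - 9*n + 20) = (n - 1)/(n - 4)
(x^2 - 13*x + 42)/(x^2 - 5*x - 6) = (x - 7)/(x + 1)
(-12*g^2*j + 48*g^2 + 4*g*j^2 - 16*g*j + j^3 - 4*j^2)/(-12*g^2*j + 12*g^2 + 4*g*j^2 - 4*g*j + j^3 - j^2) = (j - 4)/(j - 1)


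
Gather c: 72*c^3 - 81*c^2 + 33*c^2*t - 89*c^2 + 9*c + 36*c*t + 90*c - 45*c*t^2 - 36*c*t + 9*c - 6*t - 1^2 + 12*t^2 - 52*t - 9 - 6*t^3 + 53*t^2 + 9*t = 72*c^3 + c^2*(33*t - 170) + c*(108 - 45*t^2) - 6*t^3 + 65*t^2 - 49*t - 10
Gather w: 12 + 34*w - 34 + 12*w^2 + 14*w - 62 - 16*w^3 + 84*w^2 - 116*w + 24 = -16*w^3 + 96*w^2 - 68*w - 60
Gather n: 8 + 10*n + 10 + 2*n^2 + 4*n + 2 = 2*n^2 + 14*n + 20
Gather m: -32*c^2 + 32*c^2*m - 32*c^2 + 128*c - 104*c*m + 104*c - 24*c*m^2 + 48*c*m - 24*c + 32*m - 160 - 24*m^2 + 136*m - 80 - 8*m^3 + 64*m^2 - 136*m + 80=-64*c^2 + 208*c - 8*m^3 + m^2*(40 - 24*c) + m*(32*c^2 - 56*c + 32) - 160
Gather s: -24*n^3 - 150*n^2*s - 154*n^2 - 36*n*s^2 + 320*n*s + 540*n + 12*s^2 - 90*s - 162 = -24*n^3 - 154*n^2 + 540*n + s^2*(12 - 36*n) + s*(-150*n^2 + 320*n - 90) - 162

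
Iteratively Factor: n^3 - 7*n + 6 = (n - 2)*(n^2 + 2*n - 3) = (n - 2)*(n - 1)*(n + 3)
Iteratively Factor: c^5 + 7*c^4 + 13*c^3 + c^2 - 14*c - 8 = (c + 1)*(c^4 + 6*c^3 + 7*c^2 - 6*c - 8) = (c - 1)*(c + 1)*(c^3 + 7*c^2 + 14*c + 8) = (c - 1)*(c + 1)*(c + 2)*(c^2 + 5*c + 4) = (c - 1)*(c + 1)^2*(c + 2)*(c + 4)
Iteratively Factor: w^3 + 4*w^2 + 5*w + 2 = (w + 1)*(w^2 + 3*w + 2) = (w + 1)*(w + 2)*(w + 1)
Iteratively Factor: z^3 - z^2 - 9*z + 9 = (z - 3)*(z^2 + 2*z - 3) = (z - 3)*(z + 3)*(z - 1)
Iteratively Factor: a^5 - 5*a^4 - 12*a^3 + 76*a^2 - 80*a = (a - 5)*(a^4 - 12*a^2 + 16*a) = (a - 5)*(a - 2)*(a^3 + 2*a^2 - 8*a) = a*(a - 5)*(a - 2)*(a^2 + 2*a - 8) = a*(a - 5)*(a - 2)*(a + 4)*(a - 2)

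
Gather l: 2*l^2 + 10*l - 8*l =2*l^2 + 2*l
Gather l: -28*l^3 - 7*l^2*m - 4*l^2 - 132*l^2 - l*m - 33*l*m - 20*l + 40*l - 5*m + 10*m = -28*l^3 + l^2*(-7*m - 136) + l*(20 - 34*m) + 5*m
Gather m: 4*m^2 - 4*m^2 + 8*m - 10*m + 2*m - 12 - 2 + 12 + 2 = 0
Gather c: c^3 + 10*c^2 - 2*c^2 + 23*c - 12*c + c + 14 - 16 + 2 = c^3 + 8*c^2 + 12*c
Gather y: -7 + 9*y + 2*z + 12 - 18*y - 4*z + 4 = -9*y - 2*z + 9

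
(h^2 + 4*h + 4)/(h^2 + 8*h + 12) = (h + 2)/(h + 6)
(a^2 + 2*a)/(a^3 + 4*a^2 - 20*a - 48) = a/(a^2 + 2*a - 24)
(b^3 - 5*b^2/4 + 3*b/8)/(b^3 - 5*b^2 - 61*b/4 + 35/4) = b*(4*b - 3)/(2*(2*b^2 - 9*b - 35))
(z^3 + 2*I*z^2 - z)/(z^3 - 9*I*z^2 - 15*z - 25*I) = z*(z + I)/(z^2 - 10*I*z - 25)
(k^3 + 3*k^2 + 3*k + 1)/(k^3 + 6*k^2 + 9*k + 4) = (k + 1)/(k + 4)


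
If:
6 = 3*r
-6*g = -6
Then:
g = 1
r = 2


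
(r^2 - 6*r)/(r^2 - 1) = r*(r - 6)/(r^2 - 1)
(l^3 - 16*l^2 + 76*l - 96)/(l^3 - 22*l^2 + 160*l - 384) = (l - 2)/(l - 8)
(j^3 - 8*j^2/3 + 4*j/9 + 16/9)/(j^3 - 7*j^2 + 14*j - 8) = (9*j^2 - 6*j - 8)/(9*(j^2 - 5*j + 4))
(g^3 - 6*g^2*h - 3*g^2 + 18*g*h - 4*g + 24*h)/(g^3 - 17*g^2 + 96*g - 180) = (g^3 - 6*g^2*h - 3*g^2 + 18*g*h - 4*g + 24*h)/(g^3 - 17*g^2 + 96*g - 180)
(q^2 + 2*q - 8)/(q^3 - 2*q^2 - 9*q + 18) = (q + 4)/(q^2 - 9)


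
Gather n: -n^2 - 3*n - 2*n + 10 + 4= -n^2 - 5*n + 14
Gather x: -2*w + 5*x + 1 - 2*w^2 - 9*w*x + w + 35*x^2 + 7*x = -2*w^2 - w + 35*x^2 + x*(12 - 9*w) + 1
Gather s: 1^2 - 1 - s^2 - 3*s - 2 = -s^2 - 3*s - 2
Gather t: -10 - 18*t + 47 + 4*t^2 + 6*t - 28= 4*t^2 - 12*t + 9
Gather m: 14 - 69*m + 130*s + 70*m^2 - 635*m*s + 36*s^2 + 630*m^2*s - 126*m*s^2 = m^2*(630*s + 70) + m*(-126*s^2 - 635*s - 69) + 36*s^2 + 130*s + 14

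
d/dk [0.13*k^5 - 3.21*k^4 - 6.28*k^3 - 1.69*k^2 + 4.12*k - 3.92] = 0.65*k^4 - 12.84*k^3 - 18.84*k^2 - 3.38*k + 4.12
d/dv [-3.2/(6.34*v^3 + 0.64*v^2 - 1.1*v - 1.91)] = (60.864*v^2 + 4.096*v - 3.52)/(6.34*v^3 + 0.64*v^2 - 1.1*v - 1.91)^2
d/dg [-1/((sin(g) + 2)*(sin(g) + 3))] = (2*sin(g) + 5)*cos(g)/((sin(g) + 2)^2*(sin(g) + 3)^2)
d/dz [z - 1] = 1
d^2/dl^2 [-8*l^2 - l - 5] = -16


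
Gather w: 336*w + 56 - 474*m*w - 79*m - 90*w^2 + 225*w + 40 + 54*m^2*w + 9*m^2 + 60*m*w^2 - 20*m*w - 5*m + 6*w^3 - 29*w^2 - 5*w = 9*m^2 - 84*m + 6*w^3 + w^2*(60*m - 119) + w*(54*m^2 - 494*m + 556) + 96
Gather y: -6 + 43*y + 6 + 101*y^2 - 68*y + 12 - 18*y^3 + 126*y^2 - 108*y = -18*y^3 + 227*y^2 - 133*y + 12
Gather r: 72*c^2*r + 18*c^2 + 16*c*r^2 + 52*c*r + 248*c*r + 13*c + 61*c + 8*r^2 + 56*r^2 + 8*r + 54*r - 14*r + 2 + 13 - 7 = 18*c^2 + 74*c + r^2*(16*c + 64) + r*(72*c^2 + 300*c + 48) + 8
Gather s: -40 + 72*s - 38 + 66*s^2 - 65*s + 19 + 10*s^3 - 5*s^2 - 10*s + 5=10*s^3 + 61*s^2 - 3*s - 54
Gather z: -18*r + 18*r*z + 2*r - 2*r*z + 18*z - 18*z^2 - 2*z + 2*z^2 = -16*r - 16*z^2 + z*(16*r + 16)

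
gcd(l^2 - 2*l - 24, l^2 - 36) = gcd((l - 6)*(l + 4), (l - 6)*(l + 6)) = l - 6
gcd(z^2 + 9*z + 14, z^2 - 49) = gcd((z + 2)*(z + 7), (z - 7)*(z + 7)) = z + 7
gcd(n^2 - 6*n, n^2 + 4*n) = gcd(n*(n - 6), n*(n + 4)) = n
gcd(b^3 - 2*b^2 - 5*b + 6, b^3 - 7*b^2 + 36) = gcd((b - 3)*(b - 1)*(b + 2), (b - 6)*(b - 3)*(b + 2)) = b^2 - b - 6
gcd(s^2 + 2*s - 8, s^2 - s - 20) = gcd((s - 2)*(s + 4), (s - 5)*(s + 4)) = s + 4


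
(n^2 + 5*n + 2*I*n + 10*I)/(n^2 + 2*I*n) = (n + 5)/n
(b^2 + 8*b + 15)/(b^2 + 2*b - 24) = (b^2 + 8*b + 15)/(b^2 + 2*b - 24)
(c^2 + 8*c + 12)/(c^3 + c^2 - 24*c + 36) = (c + 2)/(c^2 - 5*c + 6)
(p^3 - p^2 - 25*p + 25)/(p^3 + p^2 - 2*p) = (p^2 - 25)/(p*(p + 2))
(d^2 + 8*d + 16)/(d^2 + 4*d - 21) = (d^2 + 8*d + 16)/(d^2 + 4*d - 21)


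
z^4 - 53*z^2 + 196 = (z - 7)*(z - 2)*(z + 2)*(z + 7)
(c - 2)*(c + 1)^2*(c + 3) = c^4 + 3*c^3 - 3*c^2 - 11*c - 6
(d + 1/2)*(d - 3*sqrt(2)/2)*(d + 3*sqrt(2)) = d^3 + d^2/2 + 3*sqrt(2)*d^2/2 - 9*d + 3*sqrt(2)*d/4 - 9/2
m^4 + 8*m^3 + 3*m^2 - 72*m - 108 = (m - 3)*(m + 2)*(m + 3)*(m + 6)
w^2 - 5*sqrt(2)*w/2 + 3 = (w - 3*sqrt(2)/2)*(w - sqrt(2))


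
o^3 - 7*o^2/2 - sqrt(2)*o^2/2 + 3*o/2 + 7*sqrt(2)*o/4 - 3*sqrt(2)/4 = (o - 3)*(o - 1/2)*(o - sqrt(2)/2)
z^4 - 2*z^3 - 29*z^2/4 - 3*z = z*(z - 4)*(z + 1/2)*(z + 3/2)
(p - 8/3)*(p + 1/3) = p^2 - 7*p/3 - 8/9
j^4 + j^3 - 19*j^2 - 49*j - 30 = (j - 5)*(j + 1)*(j + 2)*(j + 3)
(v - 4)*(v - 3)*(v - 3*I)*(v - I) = v^4 - 7*v^3 - 4*I*v^3 + 9*v^2 + 28*I*v^2 + 21*v - 48*I*v - 36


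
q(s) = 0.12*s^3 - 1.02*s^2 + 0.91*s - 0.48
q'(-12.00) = 77.23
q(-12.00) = -365.64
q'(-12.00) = 77.23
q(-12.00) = -365.64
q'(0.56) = -0.12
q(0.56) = -0.27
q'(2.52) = -1.94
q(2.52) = -2.74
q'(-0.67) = 2.44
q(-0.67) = -1.58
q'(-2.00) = 6.43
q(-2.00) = -7.34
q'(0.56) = -0.12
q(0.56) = -0.27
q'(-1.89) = 6.05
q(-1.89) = -6.65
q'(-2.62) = 8.73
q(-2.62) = -12.02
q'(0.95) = -0.70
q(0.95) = -0.43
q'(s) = 0.36*s^2 - 2.04*s + 0.91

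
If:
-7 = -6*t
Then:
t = 7/6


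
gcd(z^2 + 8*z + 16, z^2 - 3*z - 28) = z + 4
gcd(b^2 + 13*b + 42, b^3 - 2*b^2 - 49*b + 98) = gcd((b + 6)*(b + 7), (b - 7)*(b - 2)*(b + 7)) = b + 7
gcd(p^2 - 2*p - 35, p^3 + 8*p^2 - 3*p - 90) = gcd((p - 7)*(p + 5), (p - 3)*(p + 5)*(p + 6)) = p + 5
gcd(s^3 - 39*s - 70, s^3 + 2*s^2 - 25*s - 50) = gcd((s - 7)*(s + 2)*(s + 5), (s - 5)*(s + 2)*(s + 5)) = s^2 + 7*s + 10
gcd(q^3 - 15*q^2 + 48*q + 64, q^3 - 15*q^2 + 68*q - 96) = q - 8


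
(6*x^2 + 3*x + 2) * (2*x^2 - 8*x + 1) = 12*x^4 - 42*x^3 - 14*x^2 - 13*x + 2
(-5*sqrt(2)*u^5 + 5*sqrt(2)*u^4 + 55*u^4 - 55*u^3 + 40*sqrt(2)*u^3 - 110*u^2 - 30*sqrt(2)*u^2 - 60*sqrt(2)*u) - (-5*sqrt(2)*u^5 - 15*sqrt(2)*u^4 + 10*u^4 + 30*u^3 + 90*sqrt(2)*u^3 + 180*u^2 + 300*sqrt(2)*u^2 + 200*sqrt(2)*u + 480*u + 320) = 20*sqrt(2)*u^4 + 45*u^4 - 85*u^3 - 50*sqrt(2)*u^3 - 330*sqrt(2)*u^2 - 290*u^2 - 480*u - 260*sqrt(2)*u - 320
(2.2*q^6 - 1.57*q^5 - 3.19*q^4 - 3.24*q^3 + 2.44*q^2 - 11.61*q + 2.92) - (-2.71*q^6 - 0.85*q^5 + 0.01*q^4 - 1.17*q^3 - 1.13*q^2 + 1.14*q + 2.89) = 4.91*q^6 - 0.72*q^5 - 3.2*q^4 - 2.07*q^3 + 3.57*q^2 - 12.75*q + 0.0299999999999998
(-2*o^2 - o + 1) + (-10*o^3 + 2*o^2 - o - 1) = -10*o^3 - 2*o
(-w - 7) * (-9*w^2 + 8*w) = 9*w^3 + 55*w^2 - 56*w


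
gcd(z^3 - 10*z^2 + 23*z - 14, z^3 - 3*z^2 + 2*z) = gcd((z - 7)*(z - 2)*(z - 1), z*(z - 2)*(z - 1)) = z^2 - 3*z + 2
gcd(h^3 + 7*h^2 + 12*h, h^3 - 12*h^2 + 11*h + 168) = h + 3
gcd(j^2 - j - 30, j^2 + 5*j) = j + 5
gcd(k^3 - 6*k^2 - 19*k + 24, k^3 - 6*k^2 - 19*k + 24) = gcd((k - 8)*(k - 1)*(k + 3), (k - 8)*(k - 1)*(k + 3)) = k^3 - 6*k^2 - 19*k + 24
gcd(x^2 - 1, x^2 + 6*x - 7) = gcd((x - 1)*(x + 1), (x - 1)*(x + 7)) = x - 1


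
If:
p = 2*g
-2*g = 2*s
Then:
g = -s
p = -2*s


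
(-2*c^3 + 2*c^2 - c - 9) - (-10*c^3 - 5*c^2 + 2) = 8*c^3 + 7*c^2 - c - 11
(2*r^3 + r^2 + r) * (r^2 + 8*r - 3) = 2*r^5 + 17*r^4 + 3*r^3 + 5*r^2 - 3*r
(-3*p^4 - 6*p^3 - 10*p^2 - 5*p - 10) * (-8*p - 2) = 24*p^5 + 54*p^4 + 92*p^3 + 60*p^2 + 90*p + 20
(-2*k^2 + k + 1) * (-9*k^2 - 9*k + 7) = 18*k^4 + 9*k^3 - 32*k^2 - 2*k + 7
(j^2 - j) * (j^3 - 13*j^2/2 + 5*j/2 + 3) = j^5 - 15*j^4/2 + 9*j^3 + j^2/2 - 3*j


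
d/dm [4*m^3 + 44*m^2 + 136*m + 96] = 12*m^2 + 88*m + 136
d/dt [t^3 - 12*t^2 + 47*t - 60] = 3*t^2 - 24*t + 47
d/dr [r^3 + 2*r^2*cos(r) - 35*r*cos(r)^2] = -2*r^2*sin(r) + 3*r^2 + 35*r*sin(2*r) + 4*r*cos(r) - 35*cos(r)^2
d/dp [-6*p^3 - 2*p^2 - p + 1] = -18*p^2 - 4*p - 1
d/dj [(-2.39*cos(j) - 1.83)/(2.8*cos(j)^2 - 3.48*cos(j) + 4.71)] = (-6.692*cos(j)^2 - 10.248*cos(j) + 17.6253)*sin(j)/(7.84*cos(j)^4 - 19.488*cos(j)^3 + 38.4864*cos(j)^2 - 32.7816*cos(j) + 22.1841)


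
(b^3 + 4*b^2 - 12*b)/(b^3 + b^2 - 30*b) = (b - 2)/(b - 5)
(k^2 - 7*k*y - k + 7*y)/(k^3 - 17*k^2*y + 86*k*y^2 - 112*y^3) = (k - 1)/(k^2 - 10*k*y + 16*y^2)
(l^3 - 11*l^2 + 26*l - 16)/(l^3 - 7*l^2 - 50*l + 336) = (l^2 - 3*l + 2)/(l^2 + l - 42)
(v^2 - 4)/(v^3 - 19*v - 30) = (v - 2)/(v^2 - 2*v - 15)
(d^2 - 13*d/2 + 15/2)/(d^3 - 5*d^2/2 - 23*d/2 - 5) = (2*d - 3)/(2*d^2 + 5*d + 2)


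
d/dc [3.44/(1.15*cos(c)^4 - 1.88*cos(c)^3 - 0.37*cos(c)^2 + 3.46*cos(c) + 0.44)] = (15.824*cos(c)^3 - 19.4016*cos(c)^2 - 2.5456*cos(c) + 11.9024)*sin(c)/(1.15*cos(c)^4 - 1.88*cos(c)^3 - 0.37*cos(c)^2 + 3.46*cos(c) + 0.44)^2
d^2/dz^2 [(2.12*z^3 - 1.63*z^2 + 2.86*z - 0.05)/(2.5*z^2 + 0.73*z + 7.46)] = (1.4210854715202e-14*z^5 - 1.4210854715202e-14*z^4 - 35.1170040000001*z^3 + 249.792576*z^2 + 387.306852*z - 210.762482)/(15.625*z^6 + 13.6875*z^5 + 143.87175*z^4 + 82.076017*z^3 + 429.313302*z^2 + 121.877004*z + 415.160936)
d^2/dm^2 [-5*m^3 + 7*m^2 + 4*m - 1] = 14 - 30*m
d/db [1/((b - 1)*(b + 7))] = 2*(-b - 3)/(b^4 + 12*b^3 + 22*b^2 - 84*b + 49)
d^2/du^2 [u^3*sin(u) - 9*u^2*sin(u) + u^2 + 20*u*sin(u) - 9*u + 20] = -u^3*sin(u) + 9*u^2*sin(u) + 6*u^2*cos(u) - 14*u*sin(u) - 36*u*cos(u) - 18*sin(u) + 40*cos(u) + 2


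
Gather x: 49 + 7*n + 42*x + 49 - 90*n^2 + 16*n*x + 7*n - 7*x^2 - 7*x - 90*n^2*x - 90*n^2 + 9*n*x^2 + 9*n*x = -180*n^2 + 14*n + x^2*(9*n - 7) + x*(-90*n^2 + 25*n + 35) + 98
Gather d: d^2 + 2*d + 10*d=d^2 + 12*d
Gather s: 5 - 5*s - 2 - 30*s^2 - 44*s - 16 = -30*s^2 - 49*s - 13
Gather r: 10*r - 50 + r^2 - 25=r^2 + 10*r - 75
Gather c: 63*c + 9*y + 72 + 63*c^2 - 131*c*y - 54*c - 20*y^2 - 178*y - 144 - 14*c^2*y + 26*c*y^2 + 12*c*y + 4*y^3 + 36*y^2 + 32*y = c^2*(63 - 14*y) + c*(26*y^2 - 119*y + 9) + 4*y^3 + 16*y^2 - 137*y - 72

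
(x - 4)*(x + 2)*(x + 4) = x^3 + 2*x^2 - 16*x - 32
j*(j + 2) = j^2 + 2*j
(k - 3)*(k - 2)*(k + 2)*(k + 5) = k^4 + 2*k^3 - 19*k^2 - 8*k + 60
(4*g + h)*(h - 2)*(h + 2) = 4*g*h^2 - 16*g + h^3 - 4*h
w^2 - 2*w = w*(w - 2)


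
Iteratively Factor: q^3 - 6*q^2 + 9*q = (q - 3)*(q^2 - 3*q) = q*(q - 3)*(q - 3)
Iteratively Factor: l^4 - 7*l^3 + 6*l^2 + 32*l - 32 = (l + 2)*(l^3 - 9*l^2 + 24*l - 16) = (l - 4)*(l + 2)*(l^2 - 5*l + 4) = (l - 4)^2*(l + 2)*(l - 1)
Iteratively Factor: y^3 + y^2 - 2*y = (y - 1)*(y^2 + 2*y) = (y - 1)*(y + 2)*(y)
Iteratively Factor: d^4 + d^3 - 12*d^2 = (d - 3)*(d^3 + 4*d^2) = d*(d - 3)*(d^2 + 4*d) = d*(d - 3)*(d + 4)*(d)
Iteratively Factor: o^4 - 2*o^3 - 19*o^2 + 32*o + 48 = (o - 3)*(o^3 + o^2 - 16*o - 16) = (o - 4)*(o - 3)*(o^2 + 5*o + 4) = (o - 4)*(o - 3)*(o + 1)*(o + 4)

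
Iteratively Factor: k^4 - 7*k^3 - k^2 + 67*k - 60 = (k + 3)*(k^3 - 10*k^2 + 29*k - 20) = (k - 5)*(k + 3)*(k^2 - 5*k + 4) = (k - 5)*(k - 1)*(k + 3)*(k - 4)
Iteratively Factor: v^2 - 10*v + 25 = (v - 5)*(v - 5)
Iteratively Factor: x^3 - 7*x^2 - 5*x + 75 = (x + 3)*(x^2 - 10*x + 25) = (x - 5)*(x + 3)*(x - 5)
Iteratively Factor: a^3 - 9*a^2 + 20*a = (a)*(a^2 - 9*a + 20) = a*(a - 4)*(a - 5)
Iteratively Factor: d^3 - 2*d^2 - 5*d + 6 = (d - 1)*(d^2 - d - 6) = (d - 3)*(d - 1)*(d + 2)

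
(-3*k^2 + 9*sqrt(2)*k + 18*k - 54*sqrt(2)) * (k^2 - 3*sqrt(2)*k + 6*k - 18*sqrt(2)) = -3*k^4 + 18*sqrt(2)*k^3 + 54*k^2 - 648*sqrt(2)*k + 1944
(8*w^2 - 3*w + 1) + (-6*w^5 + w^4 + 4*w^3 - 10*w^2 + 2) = -6*w^5 + w^4 + 4*w^3 - 2*w^2 - 3*w + 3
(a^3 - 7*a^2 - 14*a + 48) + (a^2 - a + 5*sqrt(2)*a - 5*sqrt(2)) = a^3 - 6*a^2 - 15*a + 5*sqrt(2)*a - 5*sqrt(2) + 48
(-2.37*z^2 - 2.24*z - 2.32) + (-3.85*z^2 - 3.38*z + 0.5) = -6.22*z^2 - 5.62*z - 1.82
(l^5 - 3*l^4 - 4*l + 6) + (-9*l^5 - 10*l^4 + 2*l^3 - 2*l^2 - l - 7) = -8*l^5 - 13*l^4 + 2*l^3 - 2*l^2 - 5*l - 1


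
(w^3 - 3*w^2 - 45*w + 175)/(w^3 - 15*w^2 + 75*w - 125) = (w + 7)/(w - 5)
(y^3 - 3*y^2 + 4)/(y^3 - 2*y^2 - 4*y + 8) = (y + 1)/(y + 2)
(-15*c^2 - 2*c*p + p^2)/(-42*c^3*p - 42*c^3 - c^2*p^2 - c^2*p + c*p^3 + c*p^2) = (15*c^2 + 2*c*p - p^2)/(c*(42*c^2*p + 42*c^2 + c*p^2 + c*p - p^3 - p^2))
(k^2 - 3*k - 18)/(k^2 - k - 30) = (k + 3)/(k + 5)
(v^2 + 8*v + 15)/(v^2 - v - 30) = (v + 3)/(v - 6)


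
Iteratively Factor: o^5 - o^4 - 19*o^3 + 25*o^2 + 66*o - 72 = (o + 2)*(o^4 - 3*o^3 - 13*o^2 + 51*o - 36) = (o - 3)*(o + 2)*(o^3 - 13*o + 12) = (o - 3)*(o + 2)*(o + 4)*(o^2 - 4*o + 3) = (o - 3)*(o - 1)*(o + 2)*(o + 4)*(o - 3)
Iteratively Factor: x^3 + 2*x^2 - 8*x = (x + 4)*(x^2 - 2*x) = (x - 2)*(x + 4)*(x)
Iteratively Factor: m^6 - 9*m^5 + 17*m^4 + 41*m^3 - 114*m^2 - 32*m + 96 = (m + 2)*(m^5 - 11*m^4 + 39*m^3 - 37*m^2 - 40*m + 48) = (m - 1)*(m + 2)*(m^4 - 10*m^3 + 29*m^2 - 8*m - 48) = (m - 4)*(m - 1)*(m + 2)*(m^3 - 6*m^2 + 5*m + 12) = (m - 4)*(m - 3)*(m - 1)*(m + 2)*(m^2 - 3*m - 4) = (m - 4)*(m - 3)*(m - 1)*(m + 1)*(m + 2)*(m - 4)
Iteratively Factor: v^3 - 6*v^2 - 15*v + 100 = (v - 5)*(v^2 - v - 20) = (v - 5)^2*(v + 4)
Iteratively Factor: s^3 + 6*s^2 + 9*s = (s + 3)*(s^2 + 3*s) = s*(s + 3)*(s + 3)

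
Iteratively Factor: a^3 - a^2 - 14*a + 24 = (a + 4)*(a^2 - 5*a + 6) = (a - 3)*(a + 4)*(a - 2)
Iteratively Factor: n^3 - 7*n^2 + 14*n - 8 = (n - 1)*(n^2 - 6*n + 8) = (n - 2)*(n - 1)*(n - 4)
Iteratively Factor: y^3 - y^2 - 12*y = (y - 4)*(y^2 + 3*y) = y*(y - 4)*(y + 3)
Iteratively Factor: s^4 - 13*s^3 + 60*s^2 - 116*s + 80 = (s - 2)*(s^3 - 11*s^2 + 38*s - 40) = (s - 4)*(s - 2)*(s^2 - 7*s + 10) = (s - 4)*(s - 2)^2*(s - 5)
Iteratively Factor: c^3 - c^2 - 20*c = (c)*(c^2 - c - 20) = c*(c + 4)*(c - 5)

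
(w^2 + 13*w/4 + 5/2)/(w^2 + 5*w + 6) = (w + 5/4)/(w + 3)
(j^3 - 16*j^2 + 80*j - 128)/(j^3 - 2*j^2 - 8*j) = (j^2 - 12*j + 32)/(j*(j + 2))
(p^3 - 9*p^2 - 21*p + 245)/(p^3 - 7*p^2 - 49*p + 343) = (p + 5)/(p + 7)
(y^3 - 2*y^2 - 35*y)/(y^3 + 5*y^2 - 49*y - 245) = y/(y + 7)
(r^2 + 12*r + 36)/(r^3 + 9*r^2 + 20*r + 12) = (r + 6)/(r^2 + 3*r + 2)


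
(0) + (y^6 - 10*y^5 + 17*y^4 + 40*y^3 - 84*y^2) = y^6 - 10*y^5 + 17*y^4 + 40*y^3 - 84*y^2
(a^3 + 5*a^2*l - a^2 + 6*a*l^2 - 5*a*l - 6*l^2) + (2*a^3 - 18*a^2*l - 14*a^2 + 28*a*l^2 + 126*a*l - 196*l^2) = 3*a^3 - 13*a^2*l - 15*a^2 + 34*a*l^2 + 121*a*l - 202*l^2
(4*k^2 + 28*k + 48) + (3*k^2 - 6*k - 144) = 7*k^2 + 22*k - 96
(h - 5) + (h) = 2*h - 5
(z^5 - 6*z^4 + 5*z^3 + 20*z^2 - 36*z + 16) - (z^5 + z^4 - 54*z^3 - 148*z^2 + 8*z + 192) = -7*z^4 + 59*z^3 + 168*z^2 - 44*z - 176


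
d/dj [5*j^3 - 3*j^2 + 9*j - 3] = 15*j^2 - 6*j + 9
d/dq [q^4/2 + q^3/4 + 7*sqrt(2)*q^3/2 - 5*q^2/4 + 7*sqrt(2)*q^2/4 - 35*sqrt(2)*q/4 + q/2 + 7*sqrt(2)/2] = 2*q^3 + 3*q^2/4 + 21*sqrt(2)*q^2/2 - 5*q/2 + 7*sqrt(2)*q/2 - 35*sqrt(2)/4 + 1/2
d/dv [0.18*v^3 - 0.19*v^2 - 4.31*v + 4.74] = 0.54*v^2 - 0.38*v - 4.31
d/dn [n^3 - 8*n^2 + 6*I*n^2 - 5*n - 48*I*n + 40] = 3*n^2 + n*(-16 + 12*I) - 5 - 48*I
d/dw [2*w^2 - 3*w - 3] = 4*w - 3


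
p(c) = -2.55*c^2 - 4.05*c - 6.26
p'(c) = -5.1*c - 4.05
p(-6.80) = -96.63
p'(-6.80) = 30.63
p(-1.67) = -6.61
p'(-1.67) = 4.47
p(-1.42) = -5.65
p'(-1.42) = 3.19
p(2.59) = -33.86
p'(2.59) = -17.26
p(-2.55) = -12.51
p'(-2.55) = 8.96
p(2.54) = -33.00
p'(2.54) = -17.00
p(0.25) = -7.43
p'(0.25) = -5.32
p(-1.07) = -4.85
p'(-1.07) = 1.41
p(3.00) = -41.36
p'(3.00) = -19.35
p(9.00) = -249.26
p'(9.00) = -49.95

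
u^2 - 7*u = u*(u - 7)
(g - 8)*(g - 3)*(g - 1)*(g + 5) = g^4 - 7*g^3 - 25*g^2 + 151*g - 120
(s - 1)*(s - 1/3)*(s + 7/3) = s^3 + s^2 - 25*s/9 + 7/9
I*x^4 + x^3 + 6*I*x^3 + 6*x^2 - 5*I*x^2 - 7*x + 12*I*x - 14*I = (x + 7)*(x - 2*I)*(x + I)*(I*x - I)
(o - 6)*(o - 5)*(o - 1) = o^3 - 12*o^2 + 41*o - 30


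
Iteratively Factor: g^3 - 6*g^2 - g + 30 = (g - 3)*(g^2 - 3*g - 10) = (g - 5)*(g - 3)*(g + 2)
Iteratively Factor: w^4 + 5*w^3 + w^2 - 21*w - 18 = (w + 3)*(w^3 + 2*w^2 - 5*w - 6) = (w + 1)*(w + 3)*(w^2 + w - 6) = (w + 1)*(w + 3)^2*(w - 2)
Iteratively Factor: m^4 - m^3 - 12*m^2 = (m)*(m^3 - m^2 - 12*m) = m*(m + 3)*(m^2 - 4*m) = m*(m - 4)*(m + 3)*(m)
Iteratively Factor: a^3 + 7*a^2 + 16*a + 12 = (a + 3)*(a^2 + 4*a + 4) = (a + 2)*(a + 3)*(a + 2)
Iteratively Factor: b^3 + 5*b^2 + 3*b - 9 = (b + 3)*(b^2 + 2*b - 3) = (b - 1)*(b + 3)*(b + 3)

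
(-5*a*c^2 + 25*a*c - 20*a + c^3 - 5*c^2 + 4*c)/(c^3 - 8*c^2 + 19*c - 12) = (-5*a + c)/(c - 3)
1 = 1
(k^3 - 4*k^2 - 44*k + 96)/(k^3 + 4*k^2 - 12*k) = (k - 8)/k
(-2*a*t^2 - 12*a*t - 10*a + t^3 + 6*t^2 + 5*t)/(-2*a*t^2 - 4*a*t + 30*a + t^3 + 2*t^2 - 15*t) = (t + 1)/(t - 3)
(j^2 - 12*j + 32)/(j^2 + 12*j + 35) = (j^2 - 12*j + 32)/(j^2 + 12*j + 35)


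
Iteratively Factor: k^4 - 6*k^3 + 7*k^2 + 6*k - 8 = (k - 1)*(k^3 - 5*k^2 + 2*k + 8) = (k - 4)*(k - 1)*(k^2 - k - 2) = (k - 4)*(k - 1)*(k + 1)*(k - 2)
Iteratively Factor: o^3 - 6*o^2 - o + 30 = (o - 5)*(o^2 - o - 6) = (o - 5)*(o - 3)*(o + 2)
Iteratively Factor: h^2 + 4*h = (h + 4)*(h)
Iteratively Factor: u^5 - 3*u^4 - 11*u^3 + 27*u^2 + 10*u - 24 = (u - 1)*(u^4 - 2*u^3 - 13*u^2 + 14*u + 24) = (u - 2)*(u - 1)*(u^3 - 13*u - 12) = (u - 4)*(u - 2)*(u - 1)*(u^2 + 4*u + 3) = (u - 4)*(u - 2)*(u - 1)*(u + 1)*(u + 3)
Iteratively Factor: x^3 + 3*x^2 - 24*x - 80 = (x - 5)*(x^2 + 8*x + 16) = (x - 5)*(x + 4)*(x + 4)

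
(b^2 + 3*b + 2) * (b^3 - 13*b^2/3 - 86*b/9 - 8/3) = b^5 - 4*b^4/3 - 185*b^3/9 - 40*b^2 - 244*b/9 - 16/3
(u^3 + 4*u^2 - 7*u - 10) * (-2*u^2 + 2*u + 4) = -2*u^5 - 6*u^4 + 26*u^3 + 22*u^2 - 48*u - 40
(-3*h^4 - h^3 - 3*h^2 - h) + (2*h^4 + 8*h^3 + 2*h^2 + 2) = -h^4 + 7*h^3 - h^2 - h + 2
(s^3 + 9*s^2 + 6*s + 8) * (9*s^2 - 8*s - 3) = 9*s^5 + 73*s^4 - 21*s^3 - 3*s^2 - 82*s - 24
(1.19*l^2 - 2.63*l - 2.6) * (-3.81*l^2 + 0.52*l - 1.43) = -4.5339*l^4 + 10.6391*l^3 + 6.8367*l^2 + 2.4089*l + 3.718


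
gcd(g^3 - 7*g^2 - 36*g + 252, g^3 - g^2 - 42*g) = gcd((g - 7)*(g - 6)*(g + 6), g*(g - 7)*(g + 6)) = g^2 - g - 42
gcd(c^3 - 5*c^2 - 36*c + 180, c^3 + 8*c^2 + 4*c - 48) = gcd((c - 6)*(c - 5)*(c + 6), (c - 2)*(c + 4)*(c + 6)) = c + 6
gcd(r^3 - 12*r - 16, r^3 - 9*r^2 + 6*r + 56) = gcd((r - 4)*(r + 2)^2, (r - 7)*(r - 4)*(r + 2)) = r^2 - 2*r - 8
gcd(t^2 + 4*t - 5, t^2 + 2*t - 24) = 1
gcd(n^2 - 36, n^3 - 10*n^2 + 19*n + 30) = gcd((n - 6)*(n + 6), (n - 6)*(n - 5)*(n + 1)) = n - 6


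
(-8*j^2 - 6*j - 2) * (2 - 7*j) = 56*j^3 + 26*j^2 + 2*j - 4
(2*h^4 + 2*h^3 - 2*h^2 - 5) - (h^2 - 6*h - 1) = 2*h^4 + 2*h^3 - 3*h^2 + 6*h - 4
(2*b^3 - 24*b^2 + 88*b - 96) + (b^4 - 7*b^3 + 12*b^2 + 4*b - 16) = b^4 - 5*b^3 - 12*b^2 + 92*b - 112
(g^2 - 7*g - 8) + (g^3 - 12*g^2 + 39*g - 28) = g^3 - 11*g^2 + 32*g - 36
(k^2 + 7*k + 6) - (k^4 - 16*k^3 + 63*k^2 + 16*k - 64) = -k^4 + 16*k^3 - 62*k^2 - 9*k + 70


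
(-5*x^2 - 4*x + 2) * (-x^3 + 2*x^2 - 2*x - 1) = 5*x^5 - 6*x^4 + 17*x^2 - 2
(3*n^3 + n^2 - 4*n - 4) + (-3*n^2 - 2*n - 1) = 3*n^3 - 2*n^2 - 6*n - 5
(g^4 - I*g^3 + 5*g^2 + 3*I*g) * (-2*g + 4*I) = -2*g^5 + 6*I*g^4 - 6*g^3 + 14*I*g^2 - 12*g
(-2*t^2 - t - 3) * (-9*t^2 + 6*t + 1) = 18*t^4 - 3*t^3 + 19*t^2 - 19*t - 3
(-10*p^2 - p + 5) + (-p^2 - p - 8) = -11*p^2 - 2*p - 3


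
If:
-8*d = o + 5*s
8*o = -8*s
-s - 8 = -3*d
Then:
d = 8/5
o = 16/5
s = -16/5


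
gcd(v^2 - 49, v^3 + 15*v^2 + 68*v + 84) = v + 7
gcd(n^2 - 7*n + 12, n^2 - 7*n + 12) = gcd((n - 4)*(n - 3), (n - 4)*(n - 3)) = n^2 - 7*n + 12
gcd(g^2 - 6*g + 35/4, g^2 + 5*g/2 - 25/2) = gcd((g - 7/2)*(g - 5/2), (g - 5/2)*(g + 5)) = g - 5/2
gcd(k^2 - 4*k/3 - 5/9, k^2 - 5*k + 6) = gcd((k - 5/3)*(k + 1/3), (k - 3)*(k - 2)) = 1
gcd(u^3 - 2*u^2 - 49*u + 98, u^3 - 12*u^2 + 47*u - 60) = 1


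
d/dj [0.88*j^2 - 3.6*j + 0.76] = 1.76*j - 3.6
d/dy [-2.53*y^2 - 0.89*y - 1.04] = -5.06*y - 0.89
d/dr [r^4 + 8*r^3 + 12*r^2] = 4*r*(r^2 + 6*r + 6)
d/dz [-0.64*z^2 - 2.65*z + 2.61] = -1.28*z - 2.65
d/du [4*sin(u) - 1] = 4*cos(u)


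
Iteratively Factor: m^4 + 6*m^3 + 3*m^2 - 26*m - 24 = (m - 2)*(m^3 + 8*m^2 + 19*m + 12) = (m - 2)*(m + 4)*(m^2 + 4*m + 3) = (m - 2)*(m + 1)*(m + 4)*(m + 3)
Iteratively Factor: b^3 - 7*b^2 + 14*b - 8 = (b - 1)*(b^2 - 6*b + 8) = (b - 2)*(b - 1)*(b - 4)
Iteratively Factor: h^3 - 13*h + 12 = (h - 3)*(h^2 + 3*h - 4) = (h - 3)*(h + 4)*(h - 1)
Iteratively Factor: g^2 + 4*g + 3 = (g + 1)*(g + 3)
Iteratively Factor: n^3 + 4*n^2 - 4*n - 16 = (n - 2)*(n^2 + 6*n + 8) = (n - 2)*(n + 4)*(n + 2)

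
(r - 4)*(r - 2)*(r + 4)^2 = r^4 + 2*r^3 - 24*r^2 - 32*r + 128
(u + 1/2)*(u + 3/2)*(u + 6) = u^3 + 8*u^2 + 51*u/4 + 9/2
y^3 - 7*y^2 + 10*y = y*(y - 5)*(y - 2)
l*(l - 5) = l^2 - 5*l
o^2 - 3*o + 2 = (o - 2)*(o - 1)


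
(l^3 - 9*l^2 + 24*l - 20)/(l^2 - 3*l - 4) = (-l^3 + 9*l^2 - 24*l + 20)/(-l^2 + 3*l + 4)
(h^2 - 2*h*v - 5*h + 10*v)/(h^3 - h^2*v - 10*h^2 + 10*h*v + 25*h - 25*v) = (-h + 2*v)/(-h^2 + h*v + 5*h - 5*v)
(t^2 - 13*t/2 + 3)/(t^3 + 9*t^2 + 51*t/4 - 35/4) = 2*(t - 6)/(2*t^2 + 19*t + 35)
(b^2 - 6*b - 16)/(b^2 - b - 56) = (b + 2)/(b + 7)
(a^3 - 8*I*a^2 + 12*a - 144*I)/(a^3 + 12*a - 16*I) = (a^2 - 12*I*a - 36)/(a^2 - 4*I*a - 4)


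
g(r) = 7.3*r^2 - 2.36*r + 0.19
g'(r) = 14.6*r - 2.36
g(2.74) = 48.53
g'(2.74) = 37.64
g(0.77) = 2.70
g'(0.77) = 8.88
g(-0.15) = 0.71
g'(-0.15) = -4.55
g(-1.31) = 15.81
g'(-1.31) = -21.49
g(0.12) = 0.01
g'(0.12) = -0.61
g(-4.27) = 143.37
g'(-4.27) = -64.70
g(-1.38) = 17.35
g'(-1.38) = -22.51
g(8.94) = 562.53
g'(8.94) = 128.16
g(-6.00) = 277.15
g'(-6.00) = -89.96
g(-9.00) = 612.73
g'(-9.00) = -133.76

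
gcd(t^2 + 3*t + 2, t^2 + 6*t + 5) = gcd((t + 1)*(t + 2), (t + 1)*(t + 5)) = t + 1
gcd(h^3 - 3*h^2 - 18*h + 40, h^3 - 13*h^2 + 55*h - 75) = h - 5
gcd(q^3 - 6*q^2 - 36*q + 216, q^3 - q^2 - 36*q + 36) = q^2 - 36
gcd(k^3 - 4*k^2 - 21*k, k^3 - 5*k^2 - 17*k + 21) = k^2 - 4*k - 21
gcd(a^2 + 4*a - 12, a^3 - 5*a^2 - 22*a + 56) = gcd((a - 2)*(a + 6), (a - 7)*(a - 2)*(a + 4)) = a - 2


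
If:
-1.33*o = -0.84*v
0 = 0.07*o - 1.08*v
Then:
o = 0.00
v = 0.00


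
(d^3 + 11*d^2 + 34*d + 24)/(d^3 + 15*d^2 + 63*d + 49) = (d^2 + 10*d + 24)/(d^2 + 14*d + 49)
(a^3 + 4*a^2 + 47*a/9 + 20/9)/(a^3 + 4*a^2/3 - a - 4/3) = (a + 5/3)/(a - 1)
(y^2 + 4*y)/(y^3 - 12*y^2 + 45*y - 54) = y*(y + 4)/(y^3 - 12*y^2 + 45*y - 54)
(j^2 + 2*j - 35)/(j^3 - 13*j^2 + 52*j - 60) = (j + 7)/(j^2 - 8*j + 12)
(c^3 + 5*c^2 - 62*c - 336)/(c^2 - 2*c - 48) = c + 7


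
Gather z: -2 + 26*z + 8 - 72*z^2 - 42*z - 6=-72*z^2 - 16*z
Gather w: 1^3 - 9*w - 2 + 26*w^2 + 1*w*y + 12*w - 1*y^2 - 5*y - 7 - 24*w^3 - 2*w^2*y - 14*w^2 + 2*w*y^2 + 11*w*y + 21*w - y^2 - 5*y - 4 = -24*w^3 + w^2*(12 - 2*y) + w*(2*y^2 + 12*y + 24) - 2*y^2 - 10*y - 12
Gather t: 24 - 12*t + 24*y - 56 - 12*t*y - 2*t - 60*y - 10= t*(-12*y - 14) - 36*y - 42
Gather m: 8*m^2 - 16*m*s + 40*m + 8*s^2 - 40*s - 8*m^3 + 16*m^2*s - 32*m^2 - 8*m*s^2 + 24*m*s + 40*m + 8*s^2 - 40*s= -8*m^3 + m^2*(16*s - 24) + m*(-8*s^2 + 8*s + 80) + 16*s^2 - 80*s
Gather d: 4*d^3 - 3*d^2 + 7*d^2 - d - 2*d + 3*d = 4*d^3 + 4*d^2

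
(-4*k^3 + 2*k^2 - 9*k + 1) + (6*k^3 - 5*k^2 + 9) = 2*k^3 - 3*k^2 - 9*k + 10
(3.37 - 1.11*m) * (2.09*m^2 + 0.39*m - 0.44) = -2.3199*m^3 + 6.6104*m^2 + 1.8027*m - 1.4828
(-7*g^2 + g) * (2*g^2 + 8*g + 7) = -14*g^4 - 54*g^3 - 41*g^2 + 7*g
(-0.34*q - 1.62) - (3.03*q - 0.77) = -3.37*q - 0.85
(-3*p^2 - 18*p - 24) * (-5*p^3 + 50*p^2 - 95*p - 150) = 15*p^5 - 60*p^4 - 495*p^3 + 960*p^2 + 4980*p + 3600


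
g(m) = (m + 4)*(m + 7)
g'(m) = 2*m + 11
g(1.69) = 49.45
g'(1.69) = 14.38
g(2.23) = 57.50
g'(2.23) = 15.46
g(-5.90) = -2.09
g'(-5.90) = -0.80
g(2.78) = 66.31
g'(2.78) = 16.56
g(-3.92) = 0.25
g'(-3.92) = 3.16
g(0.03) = 28.33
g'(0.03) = 11.06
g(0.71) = 36.31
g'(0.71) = 12.42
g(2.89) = 68.14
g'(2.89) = 16.78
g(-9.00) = 10.00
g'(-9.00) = -7.00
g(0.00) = 28.00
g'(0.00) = 11.00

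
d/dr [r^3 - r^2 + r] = 3*r^2 - 2*r + 1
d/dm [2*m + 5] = 2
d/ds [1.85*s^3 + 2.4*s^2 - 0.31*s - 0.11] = 5.55*s^2 + 4.8*s - 0.31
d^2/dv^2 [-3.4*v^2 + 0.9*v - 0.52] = -6.80000000000000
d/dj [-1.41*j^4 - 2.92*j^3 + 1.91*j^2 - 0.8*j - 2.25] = -5.64*j^3 - 8.76*j^2 + 3.82*j - 0.8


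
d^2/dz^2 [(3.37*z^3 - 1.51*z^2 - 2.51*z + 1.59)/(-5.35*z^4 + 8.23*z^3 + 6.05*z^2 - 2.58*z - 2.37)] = (-192.91565*z^9 + 259.31985*z^8 - 191.27748*z^7 - 1389.336922*z^6 + 2978.926026*z^5 - 879.915792000001*z^4 - 1382.686154*z^3 + 689.066856*z^2 + 65.195298*z - 80.496036)/(153.130375*z^12 - 706.689525*z^11 + 567.61467*z^10 + 1262.403533*z^9 - 1119.968175*z^8 - 1506.625689*z^7 + 677.477584*z^6 + 1023.270624*z^5 - 72.357588*z^4 - 343.467729*z^3 - 54.619731*z^2 + 43.474806*z + 13.312053)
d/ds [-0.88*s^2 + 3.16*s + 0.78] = 3.16 - 1.76*s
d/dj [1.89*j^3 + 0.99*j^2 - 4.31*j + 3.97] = 5.67*j^2 + 1.98*j - 4.31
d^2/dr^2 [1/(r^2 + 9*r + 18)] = 2*(-r^2 - 9*r + (2*r + 9)^2 - 18)/(r^2 + 9*r + 18)^3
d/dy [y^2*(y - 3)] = 3*y*(y - 2)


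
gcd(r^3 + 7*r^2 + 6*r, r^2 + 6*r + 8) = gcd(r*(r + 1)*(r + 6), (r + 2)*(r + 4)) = 1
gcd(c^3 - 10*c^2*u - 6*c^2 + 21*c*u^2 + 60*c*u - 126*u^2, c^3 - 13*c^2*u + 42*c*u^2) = -c + 7*u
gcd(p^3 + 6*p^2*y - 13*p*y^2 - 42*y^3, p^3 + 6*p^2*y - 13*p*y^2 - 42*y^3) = -p^3 - 6*p^2*y + 13*p*y^2 + 42*y^3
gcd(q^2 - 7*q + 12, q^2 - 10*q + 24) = q - 4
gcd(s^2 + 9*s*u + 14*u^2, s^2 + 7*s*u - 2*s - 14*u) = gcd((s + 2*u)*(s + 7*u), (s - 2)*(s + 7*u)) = s + 7*u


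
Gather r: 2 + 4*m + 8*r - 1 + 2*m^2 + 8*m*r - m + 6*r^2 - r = 2*m^2 + 3*m + 6*r^2 + r*(8*m + 7) + 1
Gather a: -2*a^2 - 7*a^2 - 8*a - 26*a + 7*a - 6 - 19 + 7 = -9*a^2 - 27*a - 18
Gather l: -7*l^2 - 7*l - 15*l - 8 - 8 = -7*l^2 - 22*l - 16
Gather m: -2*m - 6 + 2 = -2*m - 4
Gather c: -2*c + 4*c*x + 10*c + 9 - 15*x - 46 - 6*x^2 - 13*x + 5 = c*(4*x + 8) - 6*x^2 - 28*x - 32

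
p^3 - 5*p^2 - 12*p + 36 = (p - 6)*(p - 2)*(p + 3)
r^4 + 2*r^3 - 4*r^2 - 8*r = r*(r - 2)*(r + 2)^2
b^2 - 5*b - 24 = (b - 8)*(b + 3)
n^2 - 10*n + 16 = (n - 8)*(n - 2)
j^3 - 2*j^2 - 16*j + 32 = (j - 4)*(j - 2)*(j + 4)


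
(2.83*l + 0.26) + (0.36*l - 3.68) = 3.19*l - 3.42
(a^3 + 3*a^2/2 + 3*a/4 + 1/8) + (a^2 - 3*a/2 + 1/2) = a^3 + 5*a^2/2 - 3*a/4 + 5/8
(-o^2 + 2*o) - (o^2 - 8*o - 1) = -2*o^2 + 10*o + 1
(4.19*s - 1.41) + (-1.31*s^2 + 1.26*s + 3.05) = -1.31*s^2 + 5.45*s + 1.64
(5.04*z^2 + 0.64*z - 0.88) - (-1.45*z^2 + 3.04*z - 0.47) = 6.49*z^2 - 2.4*z - 0.41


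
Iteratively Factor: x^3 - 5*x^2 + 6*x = (x - 3)*(x^2 - 2*x) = x*(x - 3)*(x - 2)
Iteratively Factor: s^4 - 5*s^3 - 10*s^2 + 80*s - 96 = (s + 4)*(s^3 - 9*s^2 + 26*s - 24) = (s - 2)*(s + 4)*(s^2 - 7*s + 12) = (s - 4)*(s - 2)*(s + 4)*(s - 3)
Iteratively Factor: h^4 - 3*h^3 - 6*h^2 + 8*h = (h - 4)*(h^3 + h^2 - 2*h) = h*(h - 4)*(h^2 + h - 2) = h*(h - 4)*(h + 2)*(h - 1)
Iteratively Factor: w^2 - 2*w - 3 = (w - 3)*(w + 1)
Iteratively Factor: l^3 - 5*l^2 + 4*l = (l - 4)*(l^2 - l) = l*(l - 4)*(l - 1)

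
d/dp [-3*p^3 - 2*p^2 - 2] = p*(-9*p - 4)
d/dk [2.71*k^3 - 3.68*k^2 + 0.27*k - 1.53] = 8.13*k^2 - 7.36*k + 0.27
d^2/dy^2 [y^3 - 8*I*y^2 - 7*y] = 6*y - 16*I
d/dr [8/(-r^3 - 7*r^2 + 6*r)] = 8*(3*r^2 + 14*r - 6)/(r^2*(r^2 + 7*r - 6)^2)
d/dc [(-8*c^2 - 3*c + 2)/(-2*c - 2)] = (8*c^2 + 16*c + 5)/(2*(c^2 + 2*c + 1))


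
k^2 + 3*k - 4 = (k - 1)*(k + 4)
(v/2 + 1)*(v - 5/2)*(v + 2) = v^3/2 + 3*v^2/4 - 3*v - 5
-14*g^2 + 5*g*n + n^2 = (-2*g + n)*(7*g + n)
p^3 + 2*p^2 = p^2*(p + 2)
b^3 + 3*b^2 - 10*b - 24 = (b - 3)*(b + 2)*(b + 4)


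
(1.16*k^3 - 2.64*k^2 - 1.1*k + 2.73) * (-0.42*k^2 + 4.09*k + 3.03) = -0.4872*k^5 + 5.8532*k^4 - 6.8208*k^3 - 13.6448*k^2 + 7.8327*k + 8.2719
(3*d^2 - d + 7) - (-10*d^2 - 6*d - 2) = 13*d^2 + 5*d + 9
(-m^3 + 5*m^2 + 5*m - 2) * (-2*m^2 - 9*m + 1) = 2*m^5 - m^4 - 56*m^3 - 36*m^2 + 23*m - 2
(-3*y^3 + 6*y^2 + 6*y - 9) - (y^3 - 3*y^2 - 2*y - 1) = -4*y^3 + 9*y^2 + 8*y - 8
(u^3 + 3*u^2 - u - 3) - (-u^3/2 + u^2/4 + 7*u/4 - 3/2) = 3*u^3/2 + 11*u^2/4 - 11*u/4 - 3/2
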